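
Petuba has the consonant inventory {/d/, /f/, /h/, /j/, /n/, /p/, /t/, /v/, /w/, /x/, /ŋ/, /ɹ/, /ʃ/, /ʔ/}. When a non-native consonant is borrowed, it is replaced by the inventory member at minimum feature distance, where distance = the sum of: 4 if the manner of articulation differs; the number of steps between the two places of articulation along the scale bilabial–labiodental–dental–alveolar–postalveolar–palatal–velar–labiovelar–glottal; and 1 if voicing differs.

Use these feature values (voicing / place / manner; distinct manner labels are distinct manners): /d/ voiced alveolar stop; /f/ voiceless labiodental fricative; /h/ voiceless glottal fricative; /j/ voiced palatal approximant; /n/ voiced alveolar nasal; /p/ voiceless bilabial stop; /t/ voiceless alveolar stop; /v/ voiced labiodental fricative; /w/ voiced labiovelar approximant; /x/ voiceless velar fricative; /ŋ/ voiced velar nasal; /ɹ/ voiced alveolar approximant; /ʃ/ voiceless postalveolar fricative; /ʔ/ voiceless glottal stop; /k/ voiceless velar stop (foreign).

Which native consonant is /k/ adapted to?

ʔ

/ʔ/ is closest: same manner (stop), place distance 2 (velar→glottal), same voicing; total 2. Next closest is /t/ at distance 3.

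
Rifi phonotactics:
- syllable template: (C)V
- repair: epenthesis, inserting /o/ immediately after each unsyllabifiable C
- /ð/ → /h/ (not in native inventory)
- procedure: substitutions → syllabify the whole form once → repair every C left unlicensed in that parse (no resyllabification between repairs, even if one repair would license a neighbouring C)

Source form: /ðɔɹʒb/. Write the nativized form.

Substitution: /ð/ → /h/, giving /hɔɹʒb/.
The consonants /ɹ/, /ʒ/, /b/ cannot be parsed into a legal (C)V syllable (no codas are permitted; onsets are limited to one consonant).
Epenthesis after each stranded consonant: /ɹ/ → /ɹo/, /ʒ/ → /ʒo/, /b/ → /bo/.

hɔɹoʒobo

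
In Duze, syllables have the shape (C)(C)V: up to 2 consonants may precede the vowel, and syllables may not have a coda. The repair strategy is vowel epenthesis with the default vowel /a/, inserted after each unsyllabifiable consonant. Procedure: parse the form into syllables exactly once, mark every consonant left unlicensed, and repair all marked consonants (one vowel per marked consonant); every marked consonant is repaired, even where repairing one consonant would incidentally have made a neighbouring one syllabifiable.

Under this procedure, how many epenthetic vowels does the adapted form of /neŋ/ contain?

1

The unsyllabifiable consonants are /ŋ/; each receives one epenthetic vowel.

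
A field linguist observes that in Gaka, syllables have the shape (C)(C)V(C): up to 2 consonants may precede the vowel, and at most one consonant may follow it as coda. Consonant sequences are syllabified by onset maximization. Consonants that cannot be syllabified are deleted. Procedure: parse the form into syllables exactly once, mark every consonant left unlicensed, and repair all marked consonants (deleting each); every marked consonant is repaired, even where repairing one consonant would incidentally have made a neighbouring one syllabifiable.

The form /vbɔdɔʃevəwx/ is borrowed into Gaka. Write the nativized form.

Syllabifying with onset maximization leaves /x/ stranded (at most one coda consonant is licensed; onsets may contain at most 2 consonants).
Each unlicensed consonant is deleted: /x/.

vbɔdɔʃevəw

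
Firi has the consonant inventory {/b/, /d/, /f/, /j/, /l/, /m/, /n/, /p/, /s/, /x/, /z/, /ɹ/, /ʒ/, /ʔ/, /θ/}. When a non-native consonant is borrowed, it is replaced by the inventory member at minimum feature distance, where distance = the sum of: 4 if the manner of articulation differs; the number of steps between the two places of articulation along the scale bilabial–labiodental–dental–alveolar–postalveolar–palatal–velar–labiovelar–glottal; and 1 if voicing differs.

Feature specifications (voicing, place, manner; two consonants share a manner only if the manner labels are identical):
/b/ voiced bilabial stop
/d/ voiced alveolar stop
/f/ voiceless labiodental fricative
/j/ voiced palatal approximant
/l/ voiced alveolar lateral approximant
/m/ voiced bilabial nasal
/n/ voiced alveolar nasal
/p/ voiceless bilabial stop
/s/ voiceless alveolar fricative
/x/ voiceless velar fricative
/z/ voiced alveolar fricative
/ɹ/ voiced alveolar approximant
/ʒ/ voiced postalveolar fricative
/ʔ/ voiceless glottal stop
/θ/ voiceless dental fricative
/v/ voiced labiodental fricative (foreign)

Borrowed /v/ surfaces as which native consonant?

f

/f/ is closest: same manner (fricative), place distance 0 (labiodental→labiodental), voicing differs (+1); total 1. Next closest is /z/ at distance 2.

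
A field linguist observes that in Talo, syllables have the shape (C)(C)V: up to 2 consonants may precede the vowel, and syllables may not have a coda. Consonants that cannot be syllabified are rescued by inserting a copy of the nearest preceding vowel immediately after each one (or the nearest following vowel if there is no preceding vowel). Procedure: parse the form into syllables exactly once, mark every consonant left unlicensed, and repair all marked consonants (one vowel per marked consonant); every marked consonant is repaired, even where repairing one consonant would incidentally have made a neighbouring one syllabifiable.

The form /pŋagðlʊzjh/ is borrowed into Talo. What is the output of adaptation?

pŋagaðlʊzʊjʊhʊ

Syllabifying with onset maximization leaves /g/, /z/, /j/, /h/ stranded (no codas are permitted; onsets may contain at most 2 consonants).
Each unlicensed consonant becomes the onset of a new syllable: /g/ → /ga/, /z/ → /zʊ/, /j/ → /jʊ/, /h/ → /hʊ/.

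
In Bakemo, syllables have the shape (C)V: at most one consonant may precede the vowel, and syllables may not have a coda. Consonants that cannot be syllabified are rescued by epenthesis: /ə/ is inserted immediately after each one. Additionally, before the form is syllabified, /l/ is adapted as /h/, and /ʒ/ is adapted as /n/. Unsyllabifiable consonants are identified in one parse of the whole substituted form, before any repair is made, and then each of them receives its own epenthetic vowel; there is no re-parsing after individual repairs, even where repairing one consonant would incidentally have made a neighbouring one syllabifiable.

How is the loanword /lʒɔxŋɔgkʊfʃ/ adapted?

Substitution: /l/ → /h/, /ʒ/ → /n/, giving /hnɔxŋɔgkʊfʃ/.
The consonants /h/, /x/, /g/, /f/, /ʃ/ cannot be parsed into a legal (C)V syllable (no codas are permitted; onsets are limited to one consonant).
Inserting the epenthetic vowel yields /h/ → /hə/, /x/ → /xə/, /g/ → /gə/, /f/ → /fə/, /ʃ/ → /ʃə/.

hənɔxəŋɔgəkʊfəʃə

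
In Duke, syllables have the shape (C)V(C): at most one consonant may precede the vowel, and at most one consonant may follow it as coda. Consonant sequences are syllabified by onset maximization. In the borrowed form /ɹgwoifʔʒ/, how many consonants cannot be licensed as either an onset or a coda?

Under (C)V(C), the unsyllabifiable consonants are /ɹ/, /g/, /ʔ/, /ʒ/ (at most one coda consonant is licensed; onsets are limited to one consonant).

4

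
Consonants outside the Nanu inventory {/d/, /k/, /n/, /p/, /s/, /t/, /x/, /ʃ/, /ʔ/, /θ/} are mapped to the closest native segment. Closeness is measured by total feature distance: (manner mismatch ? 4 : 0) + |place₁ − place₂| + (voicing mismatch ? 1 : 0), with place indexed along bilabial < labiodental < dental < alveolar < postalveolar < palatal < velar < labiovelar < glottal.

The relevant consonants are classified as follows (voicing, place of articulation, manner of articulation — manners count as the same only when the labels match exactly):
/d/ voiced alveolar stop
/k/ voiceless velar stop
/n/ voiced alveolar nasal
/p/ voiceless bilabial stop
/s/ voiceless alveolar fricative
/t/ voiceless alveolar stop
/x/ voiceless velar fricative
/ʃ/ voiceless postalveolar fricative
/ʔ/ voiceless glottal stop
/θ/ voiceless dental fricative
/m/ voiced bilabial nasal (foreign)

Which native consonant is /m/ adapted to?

/n/ is closest: same manner (nasal), place distance 3 (bilabial→alveolar), same voicing; total 3. Next closest is /p/ at distance 5.

n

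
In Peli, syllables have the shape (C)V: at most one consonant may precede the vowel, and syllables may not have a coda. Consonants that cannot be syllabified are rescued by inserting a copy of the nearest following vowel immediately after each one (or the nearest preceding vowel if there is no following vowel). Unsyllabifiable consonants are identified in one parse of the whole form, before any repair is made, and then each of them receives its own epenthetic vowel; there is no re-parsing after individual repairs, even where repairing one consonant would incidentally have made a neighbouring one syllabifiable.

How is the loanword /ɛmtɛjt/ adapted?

Syllabifying with onset maximization leaves /m/, /j/, /t/ stranded (no codas are permitted; onsets are limited to one consonant).
Epenthesis after each stranded consonant: /m/ → /mɛ/, /j/ → /jɛ/, /t/ → /tɛ/.

ɛmɛtɛjɛtɛ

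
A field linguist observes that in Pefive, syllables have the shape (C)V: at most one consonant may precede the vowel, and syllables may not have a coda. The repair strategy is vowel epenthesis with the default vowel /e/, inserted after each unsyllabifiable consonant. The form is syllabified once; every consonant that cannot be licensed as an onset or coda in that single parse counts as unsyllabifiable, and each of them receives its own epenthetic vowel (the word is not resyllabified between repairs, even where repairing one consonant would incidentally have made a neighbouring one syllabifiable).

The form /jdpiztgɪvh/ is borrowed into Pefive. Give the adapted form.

Syllabifying with onset maximization leaves /j/, /d/, /z/, /t/, /v/, /h/ stranded (no codas are permitted; onsets are limited to one consonant).
Epenthesis after each stranded consonant: /j/ → /je/, /d/ → /de/, /z/ → /ze/, /t/ → /te/, /v/ → /ve/, /h/ → /he/.

jedepizetegɪvehe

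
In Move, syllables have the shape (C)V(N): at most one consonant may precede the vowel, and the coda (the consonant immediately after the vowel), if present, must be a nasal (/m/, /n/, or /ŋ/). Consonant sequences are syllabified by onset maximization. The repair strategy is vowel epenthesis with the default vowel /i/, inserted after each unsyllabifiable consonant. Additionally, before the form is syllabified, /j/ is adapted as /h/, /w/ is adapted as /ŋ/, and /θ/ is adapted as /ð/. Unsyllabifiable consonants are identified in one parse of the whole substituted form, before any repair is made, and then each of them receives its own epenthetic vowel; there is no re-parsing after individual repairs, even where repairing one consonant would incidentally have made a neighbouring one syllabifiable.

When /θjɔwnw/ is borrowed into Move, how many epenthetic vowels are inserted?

After substitution the input is /ðhɔŋnŋ/.
The unsyllabifiable consonants are /ð/, /n/, /ŋ/; each receives one epenthetic vowel.

3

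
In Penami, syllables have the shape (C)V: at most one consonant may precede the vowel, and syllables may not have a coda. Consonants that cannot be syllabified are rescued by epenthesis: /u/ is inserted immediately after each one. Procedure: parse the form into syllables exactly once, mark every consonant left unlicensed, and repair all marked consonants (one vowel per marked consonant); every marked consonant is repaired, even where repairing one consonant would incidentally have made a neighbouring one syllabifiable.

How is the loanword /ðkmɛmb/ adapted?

Syllabifying with onset maximization leaves /ð/, /k/, /m/, /b/ stranded (no codas are permitted; onsets are limited to one consonant).
Epenthesis after each stranded consonant: /ð/ → /ðu/, /k/ → /ku/, /m/ → /mu/, /b/ → /bu/.

ðukumɛmubu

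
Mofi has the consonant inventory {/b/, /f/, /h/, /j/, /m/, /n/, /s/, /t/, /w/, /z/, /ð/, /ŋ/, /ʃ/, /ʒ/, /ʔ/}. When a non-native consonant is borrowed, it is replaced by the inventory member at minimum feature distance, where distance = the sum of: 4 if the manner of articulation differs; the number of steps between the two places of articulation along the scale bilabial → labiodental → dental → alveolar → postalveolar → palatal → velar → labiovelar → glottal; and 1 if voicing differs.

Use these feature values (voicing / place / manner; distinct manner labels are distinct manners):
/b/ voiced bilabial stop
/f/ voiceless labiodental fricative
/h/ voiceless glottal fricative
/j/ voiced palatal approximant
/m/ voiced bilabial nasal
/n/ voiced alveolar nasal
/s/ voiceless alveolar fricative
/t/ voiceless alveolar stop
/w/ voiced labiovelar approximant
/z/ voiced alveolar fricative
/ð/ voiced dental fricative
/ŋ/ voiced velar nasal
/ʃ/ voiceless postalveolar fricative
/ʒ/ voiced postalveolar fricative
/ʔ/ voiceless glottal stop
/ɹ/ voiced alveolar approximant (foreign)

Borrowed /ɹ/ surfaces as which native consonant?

/j/ is closest: same manner (approximant), place distance 2 (alveolar→palatal), same voicing; total 2. Next closest is /n/ at distance 4.

j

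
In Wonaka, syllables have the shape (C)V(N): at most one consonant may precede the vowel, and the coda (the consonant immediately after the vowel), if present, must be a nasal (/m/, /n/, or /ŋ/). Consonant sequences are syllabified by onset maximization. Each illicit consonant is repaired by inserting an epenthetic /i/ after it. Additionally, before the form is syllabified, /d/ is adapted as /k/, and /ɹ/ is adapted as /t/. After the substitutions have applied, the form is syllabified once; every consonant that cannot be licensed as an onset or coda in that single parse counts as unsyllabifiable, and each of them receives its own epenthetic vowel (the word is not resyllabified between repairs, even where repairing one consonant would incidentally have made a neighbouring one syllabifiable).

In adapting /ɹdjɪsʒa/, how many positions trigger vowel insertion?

After substitution the input is /tkjɪsʒa/.
The unsyllabifiable consonants are /t/, /k/, /s/; each receives one epenthetic vowel.

3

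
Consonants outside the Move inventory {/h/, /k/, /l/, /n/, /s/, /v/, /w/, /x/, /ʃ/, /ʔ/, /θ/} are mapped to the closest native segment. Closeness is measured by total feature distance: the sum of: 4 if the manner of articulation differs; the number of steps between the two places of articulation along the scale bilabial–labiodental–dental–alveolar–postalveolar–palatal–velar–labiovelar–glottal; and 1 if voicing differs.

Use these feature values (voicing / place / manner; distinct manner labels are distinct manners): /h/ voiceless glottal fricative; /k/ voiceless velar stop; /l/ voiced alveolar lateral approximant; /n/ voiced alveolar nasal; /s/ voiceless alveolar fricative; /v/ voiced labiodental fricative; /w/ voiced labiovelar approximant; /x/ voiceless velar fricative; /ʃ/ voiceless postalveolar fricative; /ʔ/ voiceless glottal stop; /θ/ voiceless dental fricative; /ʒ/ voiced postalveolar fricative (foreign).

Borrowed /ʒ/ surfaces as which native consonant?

/ʃ/ is closest: same manner (fricative), place distance 0 (postalveolar→postalveolar), voicing differs (+1); total 1. Next closest is /s/ at distance 2.

ʃ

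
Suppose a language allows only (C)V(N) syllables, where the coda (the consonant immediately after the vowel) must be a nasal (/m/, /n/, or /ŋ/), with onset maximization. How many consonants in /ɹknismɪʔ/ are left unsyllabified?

Syllabifying with onset maximization leaves /ɹ/, /k/, /s/, /ʔ/ stranded (only a nasal (/m/, /n/, or /ŋ/) is licensed in coda position; onsets are limited to one consonant).

4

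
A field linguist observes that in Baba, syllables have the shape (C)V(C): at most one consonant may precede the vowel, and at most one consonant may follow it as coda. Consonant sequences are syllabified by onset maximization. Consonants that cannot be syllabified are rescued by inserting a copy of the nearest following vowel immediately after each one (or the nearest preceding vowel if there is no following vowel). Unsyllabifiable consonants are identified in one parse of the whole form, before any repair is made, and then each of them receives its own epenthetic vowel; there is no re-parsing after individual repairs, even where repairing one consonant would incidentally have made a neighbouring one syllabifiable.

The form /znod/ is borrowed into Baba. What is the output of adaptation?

Under (C)V(C), the unsyllabifiable consonants are /z/ (at most one coda consonant is licensed; onsets are limited to one consonant).
Inserting the epenthetic vowel yields /z/ → /zo/.

zonod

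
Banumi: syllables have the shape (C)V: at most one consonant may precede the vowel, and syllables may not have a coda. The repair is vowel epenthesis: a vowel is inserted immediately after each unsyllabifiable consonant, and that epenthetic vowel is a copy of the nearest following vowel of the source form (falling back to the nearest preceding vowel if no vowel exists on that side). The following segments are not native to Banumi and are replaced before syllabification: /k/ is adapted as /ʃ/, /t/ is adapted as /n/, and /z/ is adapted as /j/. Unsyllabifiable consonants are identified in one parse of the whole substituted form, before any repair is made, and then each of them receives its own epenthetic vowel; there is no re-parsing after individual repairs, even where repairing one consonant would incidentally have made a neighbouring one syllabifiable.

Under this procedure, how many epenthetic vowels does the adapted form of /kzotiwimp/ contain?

3

After substitution the input is /ʃjoniwimp/.
The unsyllabifiable consonants are /ʃ/, /m/, /p/; each receives one epenthetic vowel.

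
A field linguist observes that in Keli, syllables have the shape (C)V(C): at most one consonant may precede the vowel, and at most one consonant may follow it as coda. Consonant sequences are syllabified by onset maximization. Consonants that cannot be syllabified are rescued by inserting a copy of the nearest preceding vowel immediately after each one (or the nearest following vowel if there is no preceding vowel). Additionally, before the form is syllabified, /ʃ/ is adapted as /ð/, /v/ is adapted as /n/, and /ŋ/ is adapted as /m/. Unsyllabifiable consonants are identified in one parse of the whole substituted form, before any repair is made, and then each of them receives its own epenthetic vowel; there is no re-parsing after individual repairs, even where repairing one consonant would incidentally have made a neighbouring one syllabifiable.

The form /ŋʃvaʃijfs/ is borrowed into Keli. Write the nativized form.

maðanaðijfisi

Substitution: /ŋ/ → /m/, /ʃ/ → /ð/, /v/ → /n/, giving /mðnaðijfs/.
The consonants /m/, /ð/, /f/, /s/ cannot be parsed into a legal (C)V(C) syllable (at most one coda consonant is licensed; onsets are limited to one consonant).
Each unlicensed consonant becomes the onset of a new syllable: /m/ → /ma/, /ð/ → /ða/, /f/ → /fi/, /s/ → /si/.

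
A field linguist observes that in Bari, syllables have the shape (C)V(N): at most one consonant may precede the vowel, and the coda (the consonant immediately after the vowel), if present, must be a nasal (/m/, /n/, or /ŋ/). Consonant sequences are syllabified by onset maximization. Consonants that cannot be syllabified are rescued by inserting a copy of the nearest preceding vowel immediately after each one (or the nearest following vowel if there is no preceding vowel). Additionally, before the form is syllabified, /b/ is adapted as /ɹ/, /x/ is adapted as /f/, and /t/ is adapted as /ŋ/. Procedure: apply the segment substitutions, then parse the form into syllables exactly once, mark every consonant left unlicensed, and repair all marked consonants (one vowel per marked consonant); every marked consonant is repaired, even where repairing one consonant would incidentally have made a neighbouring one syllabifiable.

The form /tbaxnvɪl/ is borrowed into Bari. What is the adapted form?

ŋaɹafanavɪlɪ

Substitution: /t/ → /ŋ/, /b/ → /ɹ/, /x/ → /f/, giving /ŋɹafnvɪl/.
Under (C)V(N), the unsyllabifiable consonants are /ŋ/, /f/, /n/, /l/ (only a nasal (/m/, /n/, or /ŋ/) is licensed in coda position; onsets are limited to one consonant).
Epenthesis after each stranded consonant: /ŋ/ → /ŋa/, /f/ → /fa/, /n/ → /na/, /l/ → /lɪ/.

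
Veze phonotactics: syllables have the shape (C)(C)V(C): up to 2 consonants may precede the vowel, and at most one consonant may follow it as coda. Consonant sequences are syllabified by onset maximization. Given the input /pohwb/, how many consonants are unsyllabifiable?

The consonants /w/, /b/ cannot be parsed into a legal (C)(C)V(C) syllable (at most one coda consonant is licensed; onsets may contain at most 2 consonants).

2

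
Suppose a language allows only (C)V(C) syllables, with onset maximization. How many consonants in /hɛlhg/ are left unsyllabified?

Syllabifying with onset maximization leaves /h/, /g/ stranded (at most one coda consonant is licensed; onsets are limited to one consonant).

2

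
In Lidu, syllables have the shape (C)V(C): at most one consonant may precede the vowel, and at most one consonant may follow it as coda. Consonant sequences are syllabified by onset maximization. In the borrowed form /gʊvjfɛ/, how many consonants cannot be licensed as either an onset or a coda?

Syllabifying with onset maximization leaves /j/ stranded (at most one coda consonant is licensed; onsets are limited to one consonant).

1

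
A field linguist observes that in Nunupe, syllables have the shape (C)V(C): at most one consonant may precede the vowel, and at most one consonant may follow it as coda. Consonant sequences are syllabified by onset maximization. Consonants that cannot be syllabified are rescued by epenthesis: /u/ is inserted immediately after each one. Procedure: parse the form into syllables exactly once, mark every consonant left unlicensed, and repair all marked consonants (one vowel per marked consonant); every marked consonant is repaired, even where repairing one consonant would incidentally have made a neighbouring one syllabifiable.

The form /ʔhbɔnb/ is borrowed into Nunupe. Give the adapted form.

Under (C)V(C), the unsyllabifiable consonants are /ʔ/, /h/, /b/ (at most one coda consonant is licensed; onsets are limited to one consonant).
Epenthesis after each stranded consonant: /ʔ/ → /ʔu/, /h/ → /hu/, /b/ → /bu/.

ʔuhubɔnbu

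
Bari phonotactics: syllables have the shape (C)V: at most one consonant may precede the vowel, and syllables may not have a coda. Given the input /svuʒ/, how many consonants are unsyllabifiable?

2

The consonants /s/, /ʒ/ cannot be parsed into a legal (C)V syllable (no codas are permitted; onsets are limited to one consonant).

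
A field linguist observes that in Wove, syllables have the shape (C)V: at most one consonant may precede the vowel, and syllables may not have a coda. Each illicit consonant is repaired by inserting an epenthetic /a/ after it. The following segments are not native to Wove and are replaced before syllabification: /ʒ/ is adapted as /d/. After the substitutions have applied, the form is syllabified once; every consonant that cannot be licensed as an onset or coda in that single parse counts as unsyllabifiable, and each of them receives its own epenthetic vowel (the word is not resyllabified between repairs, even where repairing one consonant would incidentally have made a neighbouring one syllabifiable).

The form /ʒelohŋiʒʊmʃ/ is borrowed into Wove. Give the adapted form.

Substitution: /ʒ/ → /d/, giving /delohŋidʊmʃ/.
Under (C)V, the unsyllabifiable consonants are /h/, /m/, /ʃ/ (no codas are permitted; onsets are limited to one consonant).
Epenthesis after each stranded consonant: /h/ → /ha/, /m/ → /ma/, /ʃ/ → /ʃa/.

delohaŋidʊmaʃa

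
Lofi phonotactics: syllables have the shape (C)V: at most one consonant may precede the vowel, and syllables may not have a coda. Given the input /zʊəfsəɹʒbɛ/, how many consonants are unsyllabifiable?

Syllabifying with onset maximization leaves /f/, /ɹ/, /ʒ/ stranded (no codas are permitted; onsets are limited to one consonant).

3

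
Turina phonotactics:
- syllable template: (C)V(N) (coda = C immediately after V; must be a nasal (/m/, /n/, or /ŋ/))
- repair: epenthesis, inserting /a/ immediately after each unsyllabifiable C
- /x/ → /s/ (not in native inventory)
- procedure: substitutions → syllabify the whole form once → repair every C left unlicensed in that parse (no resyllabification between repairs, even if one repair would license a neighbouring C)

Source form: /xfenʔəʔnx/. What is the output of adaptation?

safenʔəʔanasa

Substitution: /x/ → /s/, giving /sfenʔəʔns/.
The consonants /s/, /ʔ/, /n/, /s/ cannot be parsed into a legal (C)V(N) syllable (only a nasal (/m/, /n/, or /ŋ/) is licensed in coda position; onsets are limited to one consonant).
Each unlicensed consonant becomes the onset of a new syllable: /s/ → /sa/, /ʔ/ → /ʔa/, /n/ → /na/, /s/ → /sa/.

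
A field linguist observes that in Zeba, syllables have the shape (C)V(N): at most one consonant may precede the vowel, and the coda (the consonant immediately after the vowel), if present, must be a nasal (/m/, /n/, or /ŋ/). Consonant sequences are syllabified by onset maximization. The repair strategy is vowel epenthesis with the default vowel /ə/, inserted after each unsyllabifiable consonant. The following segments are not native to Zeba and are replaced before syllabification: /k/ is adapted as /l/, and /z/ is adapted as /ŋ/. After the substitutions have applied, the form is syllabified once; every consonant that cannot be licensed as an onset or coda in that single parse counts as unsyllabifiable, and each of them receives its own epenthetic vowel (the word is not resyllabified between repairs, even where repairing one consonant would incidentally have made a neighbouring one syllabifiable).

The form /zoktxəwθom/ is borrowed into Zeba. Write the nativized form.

ŋolətəxəwəθom

Substitution: /z/ → /ŋ/, /k/ → /l/, giving /ŋoltxəwθom/.
Under (C)V(N), the unsyllabifiable consonants are /l/, /t/, /w/ (only a nasal (/m/, /n/, or /ŋ/) is licensed in coda position; onsets are limited to one consonant).
Epenthesis after each stranded consonant: /l/ → /lə/, /t/ → /tə/, /w/ → /wə/.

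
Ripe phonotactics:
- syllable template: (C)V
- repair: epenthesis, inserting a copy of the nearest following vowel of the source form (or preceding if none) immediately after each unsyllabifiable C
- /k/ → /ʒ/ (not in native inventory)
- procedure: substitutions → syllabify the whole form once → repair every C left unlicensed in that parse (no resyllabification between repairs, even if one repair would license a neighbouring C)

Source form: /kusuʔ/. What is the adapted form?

ʒusuʔu

Substitution: /k/ → /ʒ/, giving /ʒusuʔ/.
Under (C)V, the unsyllabifiable consonants are /ʔ/ (no codas are permitted; onsets are limited to one consonant).
Inserting the epenthetic vowel yields /ʔ/ → /ʔu/.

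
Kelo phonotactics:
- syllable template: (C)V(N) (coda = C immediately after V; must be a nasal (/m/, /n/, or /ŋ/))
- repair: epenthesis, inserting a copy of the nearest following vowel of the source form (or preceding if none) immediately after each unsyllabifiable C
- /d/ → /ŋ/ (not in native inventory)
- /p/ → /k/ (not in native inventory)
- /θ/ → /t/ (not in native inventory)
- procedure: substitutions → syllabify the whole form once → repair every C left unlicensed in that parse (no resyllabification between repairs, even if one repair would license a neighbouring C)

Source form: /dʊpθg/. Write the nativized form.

ŋʊkʊtʊgʊ

Substitution: /d/ → /ŋ/, /p/ → /k/, /θ/ → /t/, giving /ŋʊktg/.
Syllabifying with onset maximization leaves /k/, /t/, /g/ stranded (only a nasal (/m/, /n/, or /ŋ/) is licensed in coda position; onsets are limited to one consonant).
Inserting the epenthetic vowel yields /k/ → /kʊ/, /t/ → /tʊ/, /g/ → /gʊ/.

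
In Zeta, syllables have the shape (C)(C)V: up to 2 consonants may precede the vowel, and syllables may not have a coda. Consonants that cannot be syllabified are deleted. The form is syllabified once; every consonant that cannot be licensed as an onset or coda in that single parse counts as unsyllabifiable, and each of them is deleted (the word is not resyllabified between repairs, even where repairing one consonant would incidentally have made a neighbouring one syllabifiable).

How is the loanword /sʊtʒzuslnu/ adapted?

Syllabifying with onset maximization leaves /t/, /s/ stranded (no codas are permitted; onsets may contain at most 2 consonants).
Each unlicensed consonant is deleted: /t/, /s/.

sʊʒzulnu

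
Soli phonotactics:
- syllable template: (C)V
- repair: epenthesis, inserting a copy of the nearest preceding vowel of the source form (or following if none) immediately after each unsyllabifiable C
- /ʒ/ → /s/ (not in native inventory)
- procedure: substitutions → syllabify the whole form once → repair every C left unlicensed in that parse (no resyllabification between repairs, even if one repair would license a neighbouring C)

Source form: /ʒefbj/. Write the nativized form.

Substitution: /ʒ/ → /s/, giving /sefbj/.
The consonants /f/, /b/, /j/ cannot be parsed into a legal (C)V syllable (no codas are permitted; onsets are limited to one consonant).
Epenthesis after each stranded consonant: /f/ → /fe/, /b/ → /be/, /j/ → /je/.

sefebeje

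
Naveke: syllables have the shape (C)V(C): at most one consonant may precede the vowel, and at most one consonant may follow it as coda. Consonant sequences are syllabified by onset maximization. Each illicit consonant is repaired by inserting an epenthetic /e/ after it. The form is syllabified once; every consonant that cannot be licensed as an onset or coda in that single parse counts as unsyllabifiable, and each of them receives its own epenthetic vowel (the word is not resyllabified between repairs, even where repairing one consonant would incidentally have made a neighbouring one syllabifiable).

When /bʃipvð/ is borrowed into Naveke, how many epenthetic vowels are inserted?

The unsyllabifiable consonants are /b/, /v/, /ð/; each receives one epenthetic vowel.

3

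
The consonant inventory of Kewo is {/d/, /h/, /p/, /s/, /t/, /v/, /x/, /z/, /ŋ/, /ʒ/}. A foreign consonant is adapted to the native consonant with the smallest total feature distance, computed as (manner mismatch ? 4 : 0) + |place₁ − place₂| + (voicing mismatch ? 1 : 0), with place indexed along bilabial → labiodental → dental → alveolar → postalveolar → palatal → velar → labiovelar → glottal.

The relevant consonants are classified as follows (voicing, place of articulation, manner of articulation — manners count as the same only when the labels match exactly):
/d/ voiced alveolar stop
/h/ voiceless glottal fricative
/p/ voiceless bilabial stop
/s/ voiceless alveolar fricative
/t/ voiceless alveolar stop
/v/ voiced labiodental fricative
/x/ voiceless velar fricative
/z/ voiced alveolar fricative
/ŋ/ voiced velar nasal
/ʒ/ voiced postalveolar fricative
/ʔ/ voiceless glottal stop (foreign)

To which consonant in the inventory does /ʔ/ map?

/h/ is closest: manner differs (stop→fricative, +4), place distance 0 (glottal→glottal), same voicing; total 4. Next closest is /t/ at distance 5.

h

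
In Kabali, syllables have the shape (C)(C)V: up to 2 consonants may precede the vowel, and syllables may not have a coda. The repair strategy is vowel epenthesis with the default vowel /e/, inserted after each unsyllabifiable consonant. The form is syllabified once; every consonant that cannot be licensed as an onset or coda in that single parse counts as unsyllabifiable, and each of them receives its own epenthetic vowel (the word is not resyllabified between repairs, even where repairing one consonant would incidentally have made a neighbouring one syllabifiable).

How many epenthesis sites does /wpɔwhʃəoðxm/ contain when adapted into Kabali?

4

The unsyllabifiable consonants are /w/, /ð/, /x/, /m/; each receives one epenthetic vowel.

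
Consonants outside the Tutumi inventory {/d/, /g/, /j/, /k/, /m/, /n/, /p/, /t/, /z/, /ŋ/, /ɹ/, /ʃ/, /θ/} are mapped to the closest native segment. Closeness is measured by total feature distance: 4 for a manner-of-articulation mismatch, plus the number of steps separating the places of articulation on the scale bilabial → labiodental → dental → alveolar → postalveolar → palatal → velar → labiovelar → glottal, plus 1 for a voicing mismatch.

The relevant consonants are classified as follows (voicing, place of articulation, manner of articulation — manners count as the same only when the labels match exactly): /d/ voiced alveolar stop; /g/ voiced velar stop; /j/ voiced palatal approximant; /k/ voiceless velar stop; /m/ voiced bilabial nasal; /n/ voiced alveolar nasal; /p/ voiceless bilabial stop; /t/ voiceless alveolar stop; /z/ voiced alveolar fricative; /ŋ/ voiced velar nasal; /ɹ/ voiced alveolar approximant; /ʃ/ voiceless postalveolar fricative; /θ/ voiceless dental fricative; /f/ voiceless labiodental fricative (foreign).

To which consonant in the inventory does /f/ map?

/θ/ is closest: same manner (fricative), place distance 1 (labiodental→dental), same voicing; total 1. Next closest is /z/ at distance 3.

θ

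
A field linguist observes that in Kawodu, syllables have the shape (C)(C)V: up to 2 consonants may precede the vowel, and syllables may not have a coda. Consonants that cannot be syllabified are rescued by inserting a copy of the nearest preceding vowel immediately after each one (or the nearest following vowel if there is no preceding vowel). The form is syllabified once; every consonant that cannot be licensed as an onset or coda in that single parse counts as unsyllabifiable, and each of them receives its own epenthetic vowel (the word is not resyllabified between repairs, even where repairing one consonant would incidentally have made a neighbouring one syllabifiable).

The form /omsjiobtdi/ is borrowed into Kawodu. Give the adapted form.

The consonants /m/, /b/ cannot be parsed into a legal (C)(C)V syllable (no codas are permitted; onsets may contain at most 2 consonants).
Each unlicensed consonant becomes the onset of a new syllable: /m/ → /mo/, /b/ → /bo/.

omosjiobotdi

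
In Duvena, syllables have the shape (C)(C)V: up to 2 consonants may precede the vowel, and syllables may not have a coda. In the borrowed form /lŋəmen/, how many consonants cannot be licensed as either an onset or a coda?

1

Syllabifying with onset maximization leaves /n/ stranded (no codas are permitted; onsets may contain at most 2 consonants).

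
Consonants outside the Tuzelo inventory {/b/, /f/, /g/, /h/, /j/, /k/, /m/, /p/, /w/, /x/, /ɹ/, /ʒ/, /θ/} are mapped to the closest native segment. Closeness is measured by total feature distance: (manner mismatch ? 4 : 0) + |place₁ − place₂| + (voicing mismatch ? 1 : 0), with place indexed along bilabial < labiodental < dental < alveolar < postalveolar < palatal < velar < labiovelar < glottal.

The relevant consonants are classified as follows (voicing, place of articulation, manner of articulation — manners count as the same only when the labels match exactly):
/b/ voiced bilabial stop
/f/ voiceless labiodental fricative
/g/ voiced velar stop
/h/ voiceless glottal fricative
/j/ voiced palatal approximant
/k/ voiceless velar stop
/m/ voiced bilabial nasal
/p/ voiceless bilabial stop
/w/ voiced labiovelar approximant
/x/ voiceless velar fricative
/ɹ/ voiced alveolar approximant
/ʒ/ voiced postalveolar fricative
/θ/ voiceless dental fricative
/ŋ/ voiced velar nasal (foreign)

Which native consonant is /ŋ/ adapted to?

g

/g/ is closest: manner differs (nasal→stop, +4), place distance 0 (velar→velar), same voicing; total 4. Next closest is /j/ at distance 5.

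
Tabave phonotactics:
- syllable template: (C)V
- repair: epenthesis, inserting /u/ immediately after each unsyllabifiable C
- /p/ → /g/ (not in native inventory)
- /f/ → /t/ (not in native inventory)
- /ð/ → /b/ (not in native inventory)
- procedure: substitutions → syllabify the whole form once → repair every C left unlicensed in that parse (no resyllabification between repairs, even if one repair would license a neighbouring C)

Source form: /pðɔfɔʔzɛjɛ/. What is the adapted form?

Substitution: /p/ → /g/, /ð/ → /b/, /f/ → /t/, giving /gbɔtɔʔzɛjɛ/.
Under (C)V, the unsyllabifiable consonants are /g/, /ʔ/ (no codas are permitted; onsets are limited to one consonant).
Each unlicensed consonant becomes the onset of a new syllable: /g/ → /gu/, /ʔ/ → /ʔu/.

gubɔtɔʔuzɛjɛ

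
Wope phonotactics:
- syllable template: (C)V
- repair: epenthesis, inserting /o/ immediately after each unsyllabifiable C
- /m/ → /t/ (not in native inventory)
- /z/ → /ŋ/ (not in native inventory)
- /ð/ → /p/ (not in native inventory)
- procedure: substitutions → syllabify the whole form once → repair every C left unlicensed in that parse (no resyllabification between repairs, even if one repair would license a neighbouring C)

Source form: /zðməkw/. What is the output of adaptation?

Substitution: /z/ → /ŋ/, /ð/ → /p/, /m/ → /t/, giving /ŋptəkw/.
The consonants /ŋ/, /p/, /k/, /w/ cannot be parsed into a legal (C)V syllable (no codas are permitted; onsets are limited to one consonant).
Inserting the epenthetic vowel yields /ŋ/ → /ŋo/, /p/ → /po/, /k/ → /ko/, /w/ → /wo/.

ŋopotəkowo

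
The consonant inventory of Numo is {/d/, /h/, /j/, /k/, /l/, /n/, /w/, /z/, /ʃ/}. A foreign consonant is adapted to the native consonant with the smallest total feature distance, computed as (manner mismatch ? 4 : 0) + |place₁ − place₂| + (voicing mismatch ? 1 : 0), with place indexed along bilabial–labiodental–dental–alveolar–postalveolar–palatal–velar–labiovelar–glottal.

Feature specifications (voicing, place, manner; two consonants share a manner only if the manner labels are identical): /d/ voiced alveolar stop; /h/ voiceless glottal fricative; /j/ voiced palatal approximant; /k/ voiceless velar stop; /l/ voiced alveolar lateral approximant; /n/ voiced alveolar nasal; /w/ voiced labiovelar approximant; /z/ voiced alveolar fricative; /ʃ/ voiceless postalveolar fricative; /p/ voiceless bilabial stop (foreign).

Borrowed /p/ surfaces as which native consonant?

/d/ is closest: same manner (stop), place distance 3 (bilabial→alveolar), voicing differs (+1); total 4. Next closest is /k/ at distance 6.

d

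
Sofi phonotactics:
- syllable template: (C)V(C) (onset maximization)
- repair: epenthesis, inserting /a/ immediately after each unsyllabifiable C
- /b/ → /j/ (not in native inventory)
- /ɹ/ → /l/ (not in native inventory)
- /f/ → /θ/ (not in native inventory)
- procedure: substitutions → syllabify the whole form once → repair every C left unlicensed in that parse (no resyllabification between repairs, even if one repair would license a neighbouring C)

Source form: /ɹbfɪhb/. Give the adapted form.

Substitution: /ɹ/ → /l/, /b/ → /j/, /f/ → /θ/, giving /ljθɪhj/.
Under (C)V(C), the unsyllabifiable consonants are /l/, /j/, /j/ (at most one coda consonant is licensed; onsets are limited to one consonant).
Inserting the epenthetic vowel yields /l/ → /la/, /j/ → /ja/, /j/ → /ja/.

lajaθɪhja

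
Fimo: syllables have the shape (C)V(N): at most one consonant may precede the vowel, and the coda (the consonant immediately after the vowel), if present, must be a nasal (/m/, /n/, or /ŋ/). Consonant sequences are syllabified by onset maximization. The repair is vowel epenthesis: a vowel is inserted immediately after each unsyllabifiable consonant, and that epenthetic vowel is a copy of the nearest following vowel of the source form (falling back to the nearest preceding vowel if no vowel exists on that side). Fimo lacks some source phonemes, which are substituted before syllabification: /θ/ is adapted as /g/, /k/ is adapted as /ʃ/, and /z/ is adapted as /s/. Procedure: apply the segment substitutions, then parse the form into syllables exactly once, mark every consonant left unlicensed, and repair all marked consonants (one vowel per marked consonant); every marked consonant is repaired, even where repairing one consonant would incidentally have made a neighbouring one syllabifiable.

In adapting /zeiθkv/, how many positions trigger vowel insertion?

3

After substitution the input is /seigʃv/.
The unsyllabifiable consonants are /g/, /ʃ/, /v/; each receives one epenthetic vowel.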